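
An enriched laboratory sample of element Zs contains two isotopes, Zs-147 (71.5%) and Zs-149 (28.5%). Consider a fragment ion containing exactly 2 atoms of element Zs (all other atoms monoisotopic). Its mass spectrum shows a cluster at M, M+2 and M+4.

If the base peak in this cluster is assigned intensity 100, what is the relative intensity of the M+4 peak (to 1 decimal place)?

15.9

Term probabilities: M 0.5112, M+2 0.4076, M+4 0.0812. Base peak = M.
P(M) = C(2,0) × 0.715^2 × 0.285^0 = 1 × 0.511225 × 1.0000 = 0.511225 (base)
P(M+4) = C(2,2) × 0.715^0 × 0.285^2 = 1 × 1.0000 × 0.081225 = 0.081225
Relative intensity = 0.081225 / 0.511225 × 100 = 15.9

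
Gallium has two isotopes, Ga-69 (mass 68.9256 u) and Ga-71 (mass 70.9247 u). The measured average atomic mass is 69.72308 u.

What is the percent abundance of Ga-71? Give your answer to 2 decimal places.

39.89%

Let x be the fractional abundance of Ga-69; then Ga-71 has abundance 1 − x.
68.9256·x + 70.9247·(1 − x) = 69.72308
(68.9256 − 70.9247)·x = 69.72308 − 70.9247
x = -1.20162 / -1.9991 = 0.60108 → 60.11% Ga-69, 39.89% Ga-71.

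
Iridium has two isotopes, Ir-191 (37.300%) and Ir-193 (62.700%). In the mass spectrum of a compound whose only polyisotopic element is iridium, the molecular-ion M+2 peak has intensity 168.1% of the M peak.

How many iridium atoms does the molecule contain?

1

The M+2/M ratio from n Ir atoms is n · q/p = n · 0.62700/0.37300.
n = 1.681 × 0.37300/0.62700 = 1.00 ≈ 1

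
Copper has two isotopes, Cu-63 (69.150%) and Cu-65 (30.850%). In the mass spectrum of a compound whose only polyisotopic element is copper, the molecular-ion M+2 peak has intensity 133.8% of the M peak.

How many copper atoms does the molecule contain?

3

With n Cu atoms, P(M+2)/P(M) = C(n,1)·p^(n−1)q / p^n = n·q/p = n · 0.30850/0.69150.
n = 1.338 × 0.69150/0.30850 = 3.00 ≈ 3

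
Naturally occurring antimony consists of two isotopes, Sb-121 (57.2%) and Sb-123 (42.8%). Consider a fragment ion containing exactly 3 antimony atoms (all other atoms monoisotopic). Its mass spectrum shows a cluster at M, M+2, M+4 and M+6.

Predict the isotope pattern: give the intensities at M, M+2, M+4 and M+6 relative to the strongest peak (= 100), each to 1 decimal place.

44.5 : 100.0 : 74.8 : 18.7

Expanding (0.572 + 0.428)^3:
P(M) = 0.572^3 = 0.187149
P(M+2) = 3 × 0.572^2 × 0.428^1 = 0.420104
P(M+4) = 3 × 0.572^1 × 0.428^2 = 0.314344
P(M+6) = 0.428^3 = 0.078403
The M+2 peak is largest (0.420104); scaling to 100 gives 44.5 : 100.0 : 74.8 : 18.7.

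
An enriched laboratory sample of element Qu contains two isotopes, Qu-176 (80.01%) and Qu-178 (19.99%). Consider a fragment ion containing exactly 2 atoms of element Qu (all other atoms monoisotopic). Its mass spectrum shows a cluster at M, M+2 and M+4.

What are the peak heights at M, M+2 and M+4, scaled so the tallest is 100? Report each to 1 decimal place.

The 2 Qu atoms are independent, so intensities follow the terms of (0.8001 + 0.1999)^2.
P(M) = 0.8001^2 = 0.640160
P(M+2) = 2 × 0.8001^1 × 0.1999^1 = 0.319880
P(M+4) = 0.1999^2 = 0.039960
The M peak is largest (0.640160); scaling to 100 gives 100.0 : 50.0 : 6.2.

100.0 : 50.0 : 6.2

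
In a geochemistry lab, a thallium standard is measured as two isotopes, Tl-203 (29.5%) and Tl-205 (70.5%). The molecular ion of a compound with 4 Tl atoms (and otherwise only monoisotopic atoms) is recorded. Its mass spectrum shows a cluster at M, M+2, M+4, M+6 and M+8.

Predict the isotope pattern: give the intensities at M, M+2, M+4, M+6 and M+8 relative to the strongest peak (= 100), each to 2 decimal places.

1.83 : 17.51 : 62.77 : 100.00 : 59.75

The 4 Tl atoms are independent, so intensities follow the terms of (0.295 + 0.705)^4.
P(M) = 0.295^4 = 0.007573
P(M+2) = 4 × 0.295^3 × 0.705^1 = 0.072396
P(M+4) = 6 × 0.295^2 × 0.705^2 = 0.259522
P(M+6) = 4 × 0.295^1 × 0.705^3 = 0.413475
P(M+8) = 0.705^4 = 0.247034
The M+6 peak is largest (0.413475); scaling to 100 gives 1.83 : 17.51 : 62.77 : 100.00 : 59.75.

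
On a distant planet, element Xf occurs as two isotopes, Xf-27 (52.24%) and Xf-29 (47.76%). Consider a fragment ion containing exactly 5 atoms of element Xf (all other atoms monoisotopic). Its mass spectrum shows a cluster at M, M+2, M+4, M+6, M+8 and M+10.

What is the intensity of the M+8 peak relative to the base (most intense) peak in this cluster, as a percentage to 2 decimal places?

(0.5224 + 0.4776)^5 gives M 0.0389, M+2 0.1778, M+4 0.3252, M+6 0.2973, M+8 0.1359, M+10 0.0248; the largest is M+4.
P(M+4) = C(5,2) × 0.5224^3 × 0.4776^2 = 10 × 0.14256388 × 0.22810176 = 0.325191 (base)
P(M+8) = C(5,4) × 0.5224^1 × 0.4776^4 = 5 × 0.5224 × 0.05203041 = 0.135903
Relative intensity = 0.135903 / 0.325191 × 100 = 41.79

41.79%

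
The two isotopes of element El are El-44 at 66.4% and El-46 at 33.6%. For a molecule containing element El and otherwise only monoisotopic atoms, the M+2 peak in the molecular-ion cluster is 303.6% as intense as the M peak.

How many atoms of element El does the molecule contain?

6

With n El atoms, P(M+2)/P(M) = C(n,1)·p^(n−1)q / p^n = n·q/p = n · 0.336/0.664.
n = 3.036 × 0.664/0.336 = 6.00 ≈ 6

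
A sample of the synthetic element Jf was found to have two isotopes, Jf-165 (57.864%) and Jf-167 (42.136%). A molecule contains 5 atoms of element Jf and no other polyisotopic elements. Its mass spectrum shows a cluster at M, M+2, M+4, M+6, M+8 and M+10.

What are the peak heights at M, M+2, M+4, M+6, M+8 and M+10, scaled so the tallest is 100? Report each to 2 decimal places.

18.86 : 68.66 : 100.00 : 72.82 : 26.51 : 3.86

Expanding (0.57864 + 0.42136)^5:
P(M) = 0.57864^5 = 0.064870
P(M+2) = 5 × 0.57864^4 × 0.42136^1 = 0.236188
P(M+4) = 10 × 0.57864^3 × 0.42136^2 = 0.343979
P(M+6) = 10 × 0.57864^2 × 0.42136^3 = 0.250482
P(M+8) = 5 × 0.57864^1 × 0.42136^4 = 0.091199
P(M+10) = 0.42136^5 = 0.013282
The M+4 peak is largest (0.343979); scaling to 100 gives 18.86 : 68.66 : 100.00 : 72.82 : 26.51 : 3.86.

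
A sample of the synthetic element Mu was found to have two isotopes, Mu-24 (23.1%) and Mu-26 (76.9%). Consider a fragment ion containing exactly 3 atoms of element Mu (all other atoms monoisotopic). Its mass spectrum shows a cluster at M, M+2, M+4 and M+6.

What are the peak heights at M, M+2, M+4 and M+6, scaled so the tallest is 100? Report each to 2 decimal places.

The 3 Mu atoms are independent, so intensities follow the terms of (0.231 + 0.769)^3.
P(M) = 0.231^3 = 0.012326
P(M+2) = 3 × 0.231^2 × 0.769^1 = 0.123104
P(M+4) = 3 × 0.231^1 × 0.769^2 = 0.409813
P(M+6) = 0.769^3 = 0.454757
The M+6 peak is largest (0.454757); scaling to 100 gives 2.71 : 27.07 : 90.12 : 100.00.

2.71 : 27.07 : 90.12 : 100.00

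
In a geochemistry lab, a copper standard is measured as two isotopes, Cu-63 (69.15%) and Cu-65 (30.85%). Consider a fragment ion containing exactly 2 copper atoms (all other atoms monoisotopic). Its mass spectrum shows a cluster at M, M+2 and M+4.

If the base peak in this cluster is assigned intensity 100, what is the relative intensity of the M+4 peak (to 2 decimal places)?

Binomial terms of (0.6915 + 0.3085)^2: M 0.4782, M+2 0.4267, M+4 0.0952 → M is the base peak.
P(M) = C(2,0) × 0.6915^2 × 0.3085^0 = 1 × 0.47817225 × 1.0000 = 0.478172 (base)
P(M+4) = C(2,2) × 0.6915^0 × 0.3085^2 = 1 × 1.0000 × 0.09517225 = 0.095172
Relative intensity = 0.095172 / 0.478172 × 100 = 19.90

19.90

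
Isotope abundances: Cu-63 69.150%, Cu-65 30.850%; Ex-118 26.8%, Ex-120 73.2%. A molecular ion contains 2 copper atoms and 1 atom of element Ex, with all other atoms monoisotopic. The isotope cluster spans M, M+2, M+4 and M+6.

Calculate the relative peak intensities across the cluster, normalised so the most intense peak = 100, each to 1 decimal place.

27.6 : 100.0 : 72.7 : 15.0

Copper pattern (n=2): 0.47817225 : 0.4266555 : 0.09517225
Element Ex pattern (n=1): 0.2680 : 0.7320
Convolve the two distributions (both contribute in 2-u steps):
  M: 0.47817225×0.2680 = 0.128150
  M+2: 0.47817225×0.7320 + 0.4266555×0.2680 = 0.464366
  M+4: 0.4266555×0.7320 + 0.09517225×0.2680 = 0.337818
  M+6: 0.09517225×0.7320 = 0.069666
Scale to base peak (0.464366) = 100: 27.6 : 100.0 : 72.7 : 15.0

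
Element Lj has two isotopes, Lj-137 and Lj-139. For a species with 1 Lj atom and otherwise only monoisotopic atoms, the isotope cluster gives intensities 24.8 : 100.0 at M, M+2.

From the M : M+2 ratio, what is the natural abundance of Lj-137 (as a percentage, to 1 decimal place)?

Let p = fractional abundance of Lj-137. I(M+2)/I(M) = [C(1,1)·p^0·(1−p)] / p^1 = 1·(1−p)/p = 100.0/24.8 = 4.0323
(1−p)/p = 4.0323/1 = 4.0323  ⇒  p = 1/(1 + 4.0323) = 0.1987
Lj-137: 19.9%, Lj-139: 80.1%.

19.9%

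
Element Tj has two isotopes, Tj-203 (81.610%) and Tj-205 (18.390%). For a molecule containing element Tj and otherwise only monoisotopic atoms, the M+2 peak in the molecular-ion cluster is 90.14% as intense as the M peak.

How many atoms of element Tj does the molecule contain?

The M+2/M ratio from n Tj atoms is n · q/p = n · 0.18390/0.81610.
n = 0.9014 × 0.81610/0.18390 = 4.00 ≈ 4

4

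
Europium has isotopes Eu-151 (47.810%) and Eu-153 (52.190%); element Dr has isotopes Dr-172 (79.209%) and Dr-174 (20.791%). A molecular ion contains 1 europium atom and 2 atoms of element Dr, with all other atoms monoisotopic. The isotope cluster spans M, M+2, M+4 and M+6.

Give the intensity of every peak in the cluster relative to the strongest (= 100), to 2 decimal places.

61.86 : 100.00 : 39.71 : 4.65

Europium pattern (n=1): 0.4781 : 0.5219
Element Dr pattern (n=2): 0.62740657 : 0.32936686 : 0.04322657
Convolve the two distributions (both contribute in 2-u steps):
  M: 0.4781×0.62740657 = 0.299963
  M+2: 0.4781×0.32936686 + 0.5219×0.62740657 = 0.484914
  M+4: 0.4781×0.04322657 + 0.5219×0.32936686 = 0.192563
  M+6: 0.5219×0.04322657 = 0.022560
Scale to base peak (0.484914) = 100: 61.86 : 100.00 : 39.71 : 4.65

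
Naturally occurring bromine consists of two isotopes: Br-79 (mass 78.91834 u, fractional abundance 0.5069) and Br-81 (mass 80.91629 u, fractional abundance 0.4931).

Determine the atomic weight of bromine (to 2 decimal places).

Average mass = Σ (abundance × isotope mass) = 0.5069 × 78.91834 + 0.4931 × 80.91629
= 40.003707 + 39.899823 = 79.903530 u

79.90 u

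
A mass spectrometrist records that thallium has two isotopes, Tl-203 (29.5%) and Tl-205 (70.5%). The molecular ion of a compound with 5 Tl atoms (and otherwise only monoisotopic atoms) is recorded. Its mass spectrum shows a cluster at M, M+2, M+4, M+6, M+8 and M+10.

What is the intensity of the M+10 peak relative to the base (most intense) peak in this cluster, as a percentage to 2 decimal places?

Binomial terms of (0.295 + 0.705)^5: M 0.0022, M+2 0.0267, M+4 0.1276, M+6 0.3049, M+8 0.3644, M+10 0.1742 → M+8 is the base peak.
P(M+8) = C(5,4) × 0.295^1 × 0.705^4 = 5 × 0.2950 × 0.24703385 = 0.364375 (base)
P(M+10) = C(5,5) × 0.295^0 × 0.705^5 = 1 × 1.0000 × 0.17415886 = 0.174159
Relative intensity = 0.174159 / 0.364375 × 100 = 47.80

47.80%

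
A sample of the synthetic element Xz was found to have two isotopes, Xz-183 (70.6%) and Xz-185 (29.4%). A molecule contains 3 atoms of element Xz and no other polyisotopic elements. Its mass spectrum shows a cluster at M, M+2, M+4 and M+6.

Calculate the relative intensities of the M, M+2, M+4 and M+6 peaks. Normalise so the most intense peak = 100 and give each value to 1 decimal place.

80.0 : 100.0 : 41.6 : 5.8

The 3 Xz atoms are independent, so intensities follow the terms of (0.706 + 0.294)^3.
P(M) = 0.706^3 = 0.351896
P(M+2) = 3 × 0.706^2 × 0.294^1 = 0.439621
P(M+4) = 3 × 0.706^1 × 0.294^2 = 0.183071
P(M+6) = 0.294^3 = 0.025412
The M+2 peak is largest (0.439621); scaling to 100 gives 80.0 : 100.0 : 41.6 : 5.8.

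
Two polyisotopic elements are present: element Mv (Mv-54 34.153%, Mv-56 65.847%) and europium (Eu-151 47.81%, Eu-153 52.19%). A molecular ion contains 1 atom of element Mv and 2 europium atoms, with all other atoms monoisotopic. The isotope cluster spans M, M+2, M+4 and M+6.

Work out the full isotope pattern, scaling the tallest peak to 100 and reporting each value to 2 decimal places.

Element Mv pattern (n=1): 0.34153 : 0.65847
Europium pattern (n=2): 0.22857961 : 0.49904078 : 0.27237961
Convolve the two distributions (both contribute in 2-u steps):
  M: 0.34153×0.22857961 = 0.078067
  M+2: 0.34153×0.49904078 + 0.65847×0.22857961 = 0.320950
  M+4: 0.34153×0.27237961 + 0.65847×0.49904078 = 0.421629
  M+6: 0.65847×0.27237961 = 0.179354
Scale to base peak (0.421629) = 100: 18.52 : 76.12 : 100.00 : 42.54

18.52 : 76.12 : 100.00 : 42.54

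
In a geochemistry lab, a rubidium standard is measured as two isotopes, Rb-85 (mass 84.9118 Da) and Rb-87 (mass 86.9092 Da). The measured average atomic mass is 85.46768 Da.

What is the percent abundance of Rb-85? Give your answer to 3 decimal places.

With x = fraction of Rb-85 (so Rb-87 is 1 − x):
84.9118·x + 86.9092·(1 − x) = 85.46768
(84.9118 − 86.9092)·x = 85.46768 − 86.9092
x = -1.44152 / -1.9974 = 0.72170 → 72.170% Rb-85, 27.830% Rb-87.

72.170%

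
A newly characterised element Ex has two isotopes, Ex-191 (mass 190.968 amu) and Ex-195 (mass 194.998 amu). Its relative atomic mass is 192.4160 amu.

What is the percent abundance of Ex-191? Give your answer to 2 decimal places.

64.07%

With x = fraction of Ex-191 (so Ex-195 is 1 − x):
190.968·x + 194.998·(1 − x) = 192.4160
(190.968 − 194.998)·x = 192.4160 − 194.998
x = -2.5820 / -4.030 = 0.64069 → 64.07% Ex-191, 35.93% Ex-195.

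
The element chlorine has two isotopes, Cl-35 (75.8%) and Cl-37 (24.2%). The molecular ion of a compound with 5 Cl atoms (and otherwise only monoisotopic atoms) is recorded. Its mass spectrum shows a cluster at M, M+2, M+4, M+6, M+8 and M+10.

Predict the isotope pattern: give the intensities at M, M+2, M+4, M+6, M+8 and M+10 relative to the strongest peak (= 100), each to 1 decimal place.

The 5 Cl atoms are independent, so intensities follow the terms of (0.758 + 0.242)^5.
P(M) = 0.758^5 = 0.250234
P(M+2) = 5 × 0.758^4 × 0.242^1 = 0.399450
P(M+4) = 10 × 0.758^3 × 0.242^2 = 0.255058
P(M+6) = 10 × 0.758^2 × 0.242^3 = 0.081430
P(M+8) = 5 × 0.758^1 × 0.242^4 = 0.012999
P(M+10) = 0.242^5 = 0.000830
The M+2 peak is largest (0.399450); scaling to 100 gives 62.6 : 100.0 : 63.9 : 20.4 : 3.3 : 0.2.

62.6 : 100.0 : 63.9 : 20.4 : 3.3 : 0.2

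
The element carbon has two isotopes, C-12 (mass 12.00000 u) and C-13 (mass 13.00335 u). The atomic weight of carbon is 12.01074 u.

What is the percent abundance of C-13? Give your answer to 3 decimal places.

Let x be the fractional abundance of C-12; then C-13 has abundance 1 − x.
12.00000·x + 13.00335·(1 − x) = 12.01074
(12.00000 − 13.00335)·x = 12.01074 − 13.00335
x = -0.99261 / -1.00335 = 0.98930 → 98.930% C-12, 1.070% C-13.

1.070%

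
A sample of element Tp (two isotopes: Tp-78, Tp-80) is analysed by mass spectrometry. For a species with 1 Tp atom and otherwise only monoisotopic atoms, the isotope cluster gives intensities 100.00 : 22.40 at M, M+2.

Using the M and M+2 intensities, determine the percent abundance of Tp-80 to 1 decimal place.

18.3%

Write p for the Tp-78 fraction. I(M+2)/I(M) = [C(1,1)·p^0·(1−p)] / p^1 = 1·(1−p)/p = 22.40/100.00 = 0.2240
(1−p)/p = 0.2240/1 = 0.2240  ⇒  p = 1/(1 + 0.2240) = 0.8170
Tp-78: 81.7%, Tp-80: 18.3%.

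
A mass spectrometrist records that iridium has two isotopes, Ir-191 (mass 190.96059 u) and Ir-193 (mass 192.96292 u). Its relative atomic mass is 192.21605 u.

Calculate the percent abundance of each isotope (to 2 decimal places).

Ir-191: 37.30%, Ir-193: 62.70%

Let x be the fractional abundance of Ir-191; then Ir-193 has abundance 1 − x.
190.96059·x + 192.96292·(1 − x) = 192.21605
(190.96059 − 192.96292)·x = 192.21605 − 192.96292
x = -0.74687 / -2.00233 = 0.37300 → 37.30% Ir-191, 62.70% Ir-193.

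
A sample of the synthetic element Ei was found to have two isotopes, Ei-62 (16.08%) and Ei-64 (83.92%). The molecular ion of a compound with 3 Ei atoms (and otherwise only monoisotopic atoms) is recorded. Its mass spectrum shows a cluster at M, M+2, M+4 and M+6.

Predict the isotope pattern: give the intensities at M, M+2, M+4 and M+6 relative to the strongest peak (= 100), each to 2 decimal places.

The 3 Ei atoms are independent, so intensities follow the terms of (0.1608 + 0.8392)^3.
P(M) = 0.1608^3 = 0.004158
P(M+2) = 3 × 0.1608^2 × 0.8392^1 = 0.065097
P(M+4) = 3 × 0.1608^1 × 0.8392^2 = 0.339733
P(M+6) = 0.8392^3 = 0.591012
The M+6 peak is largest (0.591012); scaling to 100 gives 0.70 : 11.01 : 57.48 : 100.00.

0.70 : 11.01 : 57.48 : 100.00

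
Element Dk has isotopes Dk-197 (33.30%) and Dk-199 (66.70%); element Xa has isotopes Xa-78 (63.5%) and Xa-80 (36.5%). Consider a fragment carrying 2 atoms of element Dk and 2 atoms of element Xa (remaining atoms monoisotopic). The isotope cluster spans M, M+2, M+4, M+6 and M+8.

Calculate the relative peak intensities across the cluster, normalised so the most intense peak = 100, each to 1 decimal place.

Element Dk pattern (n=2): 0.110889 : 0.444222 : 0.444889
Element Xa pattern (n=2): 0.403225 : 0.46355 : 0.133225
Convolve the two distributions (both contribute in 2-u steps):
  M: 0.110889×0.403225 = 0.044713
  M+2: 0.110889×0.46355 + 0.444222×0.403225 = 0.230524
  M+4: 0.110889×0.133225 + 0.444222×0.46355 + 0.444889×0.403225 = 0.400083
  M+6: 0.444222×0.133225 + 0.444889×0.46355 = 0.265410
  M+8: 0.444889×0.133225 = 0.059270
Scale to base peak (0.400083) = 100: 11.2 : 57.6 : 100.0 : 66.3 : 14.8

11.2 : 57.6 : 100.0 : 66.3 : 14.8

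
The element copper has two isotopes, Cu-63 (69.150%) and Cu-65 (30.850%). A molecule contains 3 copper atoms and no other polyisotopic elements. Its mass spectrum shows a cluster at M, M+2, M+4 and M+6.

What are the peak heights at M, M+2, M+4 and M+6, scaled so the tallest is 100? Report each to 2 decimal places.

74.72 : 100.00 : 44.61 : 6.63

Each Cu atom is independently Cu-63 (p = 0.69150) or Cu-65 (q = 0.30850); the cluster is the binomial expansion (p + q)^3.
P(M) = 0.69150^3 = 0.330656
P(M+2) = 3 × 0.69150^2 × 0.30850^1 = 0.442548
P(M+4) = 3 × 0.69150^1 × 0.30850^2 = 0.197435
P(M+6) = 0.30850^3 = 0.029361
The M+2 peak is largest (0.442548); scaling to 100 gives 74.72 : 100.00 : 44.61 : 6.63.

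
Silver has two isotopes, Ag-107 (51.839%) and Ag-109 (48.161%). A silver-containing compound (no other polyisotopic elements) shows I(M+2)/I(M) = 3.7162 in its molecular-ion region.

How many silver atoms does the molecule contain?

4

For n independent Ag atoms, I(M+2)/I(M) = n · (abundance Ag-109) / (abundance Ag-107) = n · 0.48161/0.51839.
n = 3.7162 × 0.51839/0.48161 = 4.00 ≈ 4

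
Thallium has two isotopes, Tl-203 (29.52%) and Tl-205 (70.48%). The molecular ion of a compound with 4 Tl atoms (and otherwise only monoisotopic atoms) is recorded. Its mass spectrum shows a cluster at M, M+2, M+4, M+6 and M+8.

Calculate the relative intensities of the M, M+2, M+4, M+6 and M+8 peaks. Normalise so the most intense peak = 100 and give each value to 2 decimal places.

1.84 : 17.54 : 62.83 : 100.00 : 59.69

The 4 Tl atoms are independent, so intensities follow the terms of (0.2952 + 0.7048)^4.
P(M) = 0.2952^4 = 0.007594
P(M+2) = 4 × 0.2952^3 × 0.7048^1 = 0.072523
P(M+4) = 6 × 0.2952^2 × 0.7048^2 = 0.259726
P(M+6) = 4 × 0.2952^1 × 0.7048^3 = 0.413403
P(M+8) = 0.7048^4 = 0.246754
The M+6 peak is largest (0.413403); scaling to 100 gives 1.84 : 17.54 : 62.83 : 100.00 : 59.69.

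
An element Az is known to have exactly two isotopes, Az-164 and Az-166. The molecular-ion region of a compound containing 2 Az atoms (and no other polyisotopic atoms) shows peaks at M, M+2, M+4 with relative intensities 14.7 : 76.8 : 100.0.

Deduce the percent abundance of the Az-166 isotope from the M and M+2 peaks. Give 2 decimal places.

72.32%

If p is the fraction of Az that is Az-164, then I(M+2)/I(M) = [C(2,1)·p^1·(1−p)] / p^2 = 2·(1−p)/p = 76.8/14.7 = 5.2245
(1−p)/p = 5.2245/2 = 2.6122  ⇒  p = 1/(1 + 2.6122) = 0.2768
Az-164: 27.68%, Az-166: 72.32%.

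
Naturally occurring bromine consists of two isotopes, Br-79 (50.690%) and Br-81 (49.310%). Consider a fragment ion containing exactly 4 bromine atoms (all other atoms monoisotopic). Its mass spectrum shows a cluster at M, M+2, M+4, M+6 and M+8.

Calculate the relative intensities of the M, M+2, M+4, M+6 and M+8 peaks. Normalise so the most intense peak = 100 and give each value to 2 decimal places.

17.61 : 68.53 : 100.00 : 64.85 : 15.77

Each Br atom is independently Br-79 (p = 0.50690) or Br-81 (q = 0.49310); the cluster is the binomial expansion (p + q)^4.
P(M) = 0.50690^4 = 0.066022
P(M+2) = 4 × 0.50690^3 × 0.49310^1 = 0.256899
P(M+4) = 6 × 0.50690^2 × 0.49310^2 = 0.374857
P(M+6) = 4 × 0.50690^1 × 0.49310^3 = 0.243101
P(M+8) = 0.49310^4 = 0.059121
The M+4 peak is largest (0.374857); scaling to 100 gives 17.61 : 68.53 : 100.00 : 64.85 : 15.77.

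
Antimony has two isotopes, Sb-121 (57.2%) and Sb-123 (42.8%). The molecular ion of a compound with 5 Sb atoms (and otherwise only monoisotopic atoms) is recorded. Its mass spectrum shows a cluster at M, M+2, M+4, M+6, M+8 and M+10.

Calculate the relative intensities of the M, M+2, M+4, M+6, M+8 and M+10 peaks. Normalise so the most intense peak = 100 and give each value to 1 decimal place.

The 5 Sb atoms are independent, so intensities follow the terms of (0.572 + 0.428)^5.
P(M) = 0.572^5 = 0.061232
P(M+2) = 5 × 0.572^4 × 0.428^1 = 0.229086
P(M+4) = 10 × 0.572^3 × 0.428^2 = 0.342827
P(M+6) = 10 × 0.572^2 × 0.428^3 = 0.256521
P(M+8) = 5 × 0.572^1 × 0.428^4 = 0.095971
P(M+10) = 0.428^5 = 0.014362
The M+4 peak is largest (0.342827); scaling to 100 gives 17.9 : 66.8 : 100.0 : 74.8 : 28.0 : 4.2.

17.9 : 66.8 : 100.0 : 74.8 : 28.0 : 4.2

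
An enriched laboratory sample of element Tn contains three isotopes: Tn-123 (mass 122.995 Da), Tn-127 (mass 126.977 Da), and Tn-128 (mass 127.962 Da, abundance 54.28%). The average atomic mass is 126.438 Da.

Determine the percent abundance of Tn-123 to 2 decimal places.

The remaining 45.72% is split between Tn-123 (fraction x) and Tn-127 (fraction 0.4572 − x).
Substituting: 122.995x + 126.977(0.4572 − x) = 56.9802264
(122.995 − 126.977)x = -1.073658  ⇒  x = 0.26963, y = 0.18757
Tn-123: 26.96%, Tn-127: 18.76%.

26.96%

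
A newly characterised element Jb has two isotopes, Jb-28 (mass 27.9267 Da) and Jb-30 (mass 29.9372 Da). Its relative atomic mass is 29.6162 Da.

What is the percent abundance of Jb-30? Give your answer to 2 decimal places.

84.03%

With x = fraction of Jb-28 (so Jb-30 is 1 − x):
27.9267·x + 29.9372·(1 − x) = 29.6162
(27.9267 − 29.9372)·x = 29.6162 − 29.9372
x = -0.3210 / -2.0105 = 0.15966 → 15.97% Jb-28, 84.03% Jb-30.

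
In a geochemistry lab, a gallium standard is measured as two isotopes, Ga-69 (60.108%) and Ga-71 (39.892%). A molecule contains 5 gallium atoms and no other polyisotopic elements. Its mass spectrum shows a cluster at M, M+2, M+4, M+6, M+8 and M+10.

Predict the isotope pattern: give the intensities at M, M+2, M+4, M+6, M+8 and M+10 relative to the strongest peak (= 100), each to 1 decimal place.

Expanding (0.60108 + 0.39892)^5:
P(M) = 0.60108^5 = 0.078462
P(M+2) = 5 × 0.60108^4 × 0.39892^1 = 0.260366
P(M+4) = 10 × 0.60108^3 × 0.39892^2 = 0.345596
P(M+6) = 10 × 0.60108^2 × 0.39892^3 = 0.229362
P(M+8) = 5 × 0.60108^1 × 0.39892^4 = 0.076111
P(M+10) = 0.39892^5 = 0.010103
The M+4 peak is largest (0.345596); scaling to 100 gives 22.7 : 75.3 : 100.0 : 66.4 : 22.0 : 2.9.

22.7 : 75.3 : 100.0 : 66.4 : 22.0 : 2.9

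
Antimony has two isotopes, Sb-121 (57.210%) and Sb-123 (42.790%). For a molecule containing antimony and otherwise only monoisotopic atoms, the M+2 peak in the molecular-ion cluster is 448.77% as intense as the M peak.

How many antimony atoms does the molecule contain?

6

For n independent Sb atoms, I(M+2)/I(M) = n · (abundance Sb-123) / (abundance Sb-121) = n · 0.42790/0.57210.
n = 4.4877 × 0.57210/0.42790 = 6.00 ≈ 6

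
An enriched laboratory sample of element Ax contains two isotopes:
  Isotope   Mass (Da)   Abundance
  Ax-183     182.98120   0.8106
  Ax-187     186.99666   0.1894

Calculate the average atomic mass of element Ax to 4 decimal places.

Weight each isotope mass by its fractional abundance: 0.8106 × 182.98120 + 0.1894 × 186.99666
= 148.324561 + 35.417167 = 183.741728 Da

183.7417 Da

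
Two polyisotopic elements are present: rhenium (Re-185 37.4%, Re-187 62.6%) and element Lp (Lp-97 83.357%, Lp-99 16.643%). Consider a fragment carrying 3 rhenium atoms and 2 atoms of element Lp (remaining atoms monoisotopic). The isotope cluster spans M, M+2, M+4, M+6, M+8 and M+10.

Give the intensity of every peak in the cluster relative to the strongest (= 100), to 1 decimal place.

9.6 : 51.9 : 100.0 : 78.9 : 21.1 : 1.8

Rhenium pattern (n=3): 0.05231362 : 0.26268713 : 0.43968487 : 0.24531438
Element Lp pattern (n=2): 0.69483894 : 0.27746211 : 0.02769894
Convolve the two distributions (both contribute in 2-u steps):
  M: 0.05231362×0.69483894 = 0.036350
  M+2: 0.05231362×0.27746211 + 0.26268713×0.69483894 = 0.197040
  M+4: 0.05231362×0.02769894 + 0.26268713×0.27746211 + 0.43968487×0.69483894 = 0.379845
  M+6: 0.26268713×0.02769894 + 0.43968487×0.27746211 + 0.24531438×0.69483894 = 0.299726
  M+8: 0.43968487×0.02769894 + 0.24531438×0.27746211 = 0.080244
  M+10: 0.24531438×0.02769894 = 0.006795
Scale to base peak (0.379845) = 100: 9.6 : 51.9 : 100.0 : 78.9 : 21.1 : 1.8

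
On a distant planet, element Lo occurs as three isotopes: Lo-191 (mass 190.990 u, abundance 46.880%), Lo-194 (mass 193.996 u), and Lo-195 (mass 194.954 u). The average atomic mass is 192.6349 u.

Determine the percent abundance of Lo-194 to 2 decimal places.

48.10%

The remaining 53.120% is split between Lo-194 (fraction x) and Lo-195 (fraction 0.53120 − x).
Substituting: 193.996x + 194.954(0.53120 − x) = 103.098788
(193.996 − 194.954)x = -0.4607768  ⇒  x = 0.48098, y = 0.05022
Lo-194: 48.10%, Lo-195: 5.02%.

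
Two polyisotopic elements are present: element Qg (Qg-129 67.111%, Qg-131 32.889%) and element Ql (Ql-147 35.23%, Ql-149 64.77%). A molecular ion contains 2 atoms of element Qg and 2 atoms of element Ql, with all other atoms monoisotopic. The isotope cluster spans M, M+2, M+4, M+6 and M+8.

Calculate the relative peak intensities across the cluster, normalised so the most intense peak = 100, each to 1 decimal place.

Element Qg pattern (n=2): 0.45038863 : 0.44144274 : 0.10816863
Element Ql pattern (n=2): 0.12411529 : 0.45636942 : 0.41951529
Convolve the two distributions (both contribute in 2-u steps):
  M: 0.45038863×0.12411529 = 0.055900
  M+2: 0.45038863×0.45636942 + 0.44144274×0.12411529 = 0.260333
  M+4: 0.45038863×0.41951529 + 0.44144274×0.45636942 + 0.10816863×0.12411529 = 0.403831
  M+6: 0.44144274×0.41951529 + 0.10816863×0.45636942 = 0.234557
  M+8: 0.10816863×0.41951529 = 0.045378
Scale to base peak (0.403831) = 100: 13.8 : 64.5 : 100.0 : 58.1 : 11.2

13.8 : 64.5 : 100.0 : 58.1 : 11.2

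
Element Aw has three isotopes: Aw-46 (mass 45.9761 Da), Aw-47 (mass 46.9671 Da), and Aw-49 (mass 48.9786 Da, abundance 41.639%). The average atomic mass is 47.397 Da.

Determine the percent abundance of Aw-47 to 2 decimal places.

17.22%

Let x and y be the fractions of Aw-46 and Aw-47. Then x + y = 1 − 0.41639 = 0.58361 and 45.9761x + 46.9671y = 47.397 − 0.41639×48.9786 = 27.002800746.
Substituting: 45.9761x + 46.9671(0.58361 − x) = 27.002800746
(45.9761 − 46.9671)x = -0.407668485  ⇒  x = 0.41137, y = 0.17224
Aw-46: 41.14%, Aw-47: 17.22%.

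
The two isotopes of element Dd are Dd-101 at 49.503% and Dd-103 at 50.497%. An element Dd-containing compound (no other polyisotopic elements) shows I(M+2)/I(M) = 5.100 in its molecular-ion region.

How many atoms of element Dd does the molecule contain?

The M+2/M ratio from n Dd atoms is n · q/p = n · 0.50497/0.49503.
n = 5.100 × 0.49503/0.50497 = 5.00 ≈ 5

5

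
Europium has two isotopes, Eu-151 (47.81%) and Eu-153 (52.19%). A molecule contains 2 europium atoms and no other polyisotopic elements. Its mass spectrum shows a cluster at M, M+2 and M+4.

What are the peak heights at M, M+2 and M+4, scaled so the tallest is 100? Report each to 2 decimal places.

Each Eu atom is independently Eu-151 (p = 0.4781) or Eu-153 (q = 0.5219); the cluster is the binomial expansion (p + q)^2.
P(M) = 0.4781^2 = 0.228580
P(M+2) = 2 × 0.4781^1 × 0.5219^1 = 0.499041
P(M+4) = 0.5219^2 = 0.272380
The M+2 peak is largest (0.499041); scaling to 100 gives 45.80 : 100.00 : 54.58.

45.80 : 100.00 : 54.58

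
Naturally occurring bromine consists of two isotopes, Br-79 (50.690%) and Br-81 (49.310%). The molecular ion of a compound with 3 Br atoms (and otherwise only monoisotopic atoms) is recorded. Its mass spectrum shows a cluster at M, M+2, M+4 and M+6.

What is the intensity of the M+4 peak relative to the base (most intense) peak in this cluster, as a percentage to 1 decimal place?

97.3%

(0.50690 + 0.49310)^3 gives M 0.1302, M+2 0.3801, M+4 0.3698, M+6 0.1199; the largest is M+2.
P(M+2) = C(3,1) × 0.50690^2 × 0.49310^1 = 3 × 0.25694761 × 0.4931 = 0.380103 (base)
P(M+4) = C(3,2) × 0.50690^1 × 0.49310^2 = 3 × 0.5069 × 0.24314761 = 0.369755
Relative intensity = 0.369755 / 0.380103 × 100 = 97.3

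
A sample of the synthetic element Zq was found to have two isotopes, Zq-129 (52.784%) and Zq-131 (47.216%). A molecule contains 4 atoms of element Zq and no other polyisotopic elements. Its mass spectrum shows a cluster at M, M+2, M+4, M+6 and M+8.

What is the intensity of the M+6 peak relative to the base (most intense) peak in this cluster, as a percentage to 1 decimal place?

59.6%

(0.52784 + 0.47216)^4 gives M 0.0776, M+2 0.2778, M+4 0.3727, M+6 0.2222, M+8 0.0497; the largest is M+4.
P(M+4) = C(4,2) × 0.52784^2 × 0.47216^2 = 6 × 0.27861507 × 0.22293507 = 0.372678 (base)
P(M+6) = C(4,3) × 0.52784^1 × 0.47216^3 = 4 × 0.52784 × 0.10526102 = 0.222244
Relative intensity = 0.222244 / 0.372678 × 100 = 59.6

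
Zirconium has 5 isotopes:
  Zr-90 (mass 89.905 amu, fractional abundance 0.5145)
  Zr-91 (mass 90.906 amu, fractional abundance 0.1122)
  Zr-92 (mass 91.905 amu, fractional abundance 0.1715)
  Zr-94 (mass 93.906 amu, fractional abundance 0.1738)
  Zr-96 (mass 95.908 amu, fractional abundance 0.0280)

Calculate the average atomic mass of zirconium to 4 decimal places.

Average mass = Σ (abundance × isotope mass) = 0.5145 × 89.905 + 0.1122 × 90.906 + 0.1715 × 91.905 + 0.1738 × 93.906 + 0.0280 × 95.908
= 46.25612 + 10.19965 + 15.76171 + 16.32086 + 2.68542 = 91.22376 amu

91.2238 amu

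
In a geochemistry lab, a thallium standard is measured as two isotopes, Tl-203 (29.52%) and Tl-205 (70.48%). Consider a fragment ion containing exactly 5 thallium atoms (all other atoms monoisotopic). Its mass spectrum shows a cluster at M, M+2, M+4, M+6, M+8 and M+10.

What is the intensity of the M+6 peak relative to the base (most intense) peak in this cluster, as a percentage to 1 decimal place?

83.8%

(0.2952 + 0.7048)^5 gives M 0.0022, M+2 0.0268, M+4 0.1278, M+6 0.3051, M+8 0.3642, M+10 0.1739; the largest is M+8.
P(M+8) = C(5,4) × 0.2952^1 × 0.7048^4 = 5 × 0.2952 × 0.24675365 = 0.364208 (base)
P(M+6) = C(5,3) × 0.2952^2 × 0.7048^3 = 10 × 0.08714304 × 0.35010449 = 0.305092
Relative intensity = 0.305092 / 0.364208 × 100 = 83.8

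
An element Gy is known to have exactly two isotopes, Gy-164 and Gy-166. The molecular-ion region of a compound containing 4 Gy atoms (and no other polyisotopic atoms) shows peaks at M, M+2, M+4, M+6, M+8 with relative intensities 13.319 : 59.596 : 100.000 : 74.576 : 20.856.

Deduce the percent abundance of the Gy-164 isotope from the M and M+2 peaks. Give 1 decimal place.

47.2%

Let p = fractional abundance of Gy-164. I(M+2)/I(M) = [C(4,1)·p^3·(1−p)] / p^4 = 4·(1−p)/p = 59.596/13.319 = 4.4745
(1−p)/p = 4.4745/4 = 1.1186  ⇒  p = 1/(1 + 1.1186) = 0.4720
Gy-164: 47.2%, Gy-166: 52.8%.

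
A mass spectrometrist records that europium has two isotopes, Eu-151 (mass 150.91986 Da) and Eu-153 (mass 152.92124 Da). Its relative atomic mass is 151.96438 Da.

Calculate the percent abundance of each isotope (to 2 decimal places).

Eu-151: 47.81%, Eu-153: 52.19%

Let x be the fractional abundance of Eu-151; then Eu-153 has abundance 1 − x.
150.91986·x + 152.92124·(1 − x) = 151.96438
(150.91986 − 152.92124)·x = 151.96438 − 152.92124
x = -0.95686 / -2.00138 = 0.47810 → 47.81% Eu-151, 52.19% Eu-153.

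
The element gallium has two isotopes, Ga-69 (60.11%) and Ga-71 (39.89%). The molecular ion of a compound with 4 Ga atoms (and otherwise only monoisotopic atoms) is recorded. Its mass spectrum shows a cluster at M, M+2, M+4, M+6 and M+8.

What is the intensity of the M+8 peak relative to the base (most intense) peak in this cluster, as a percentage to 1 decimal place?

7.3%

Binomial terms of (0.6011 + 0.3989)^4: M 0.1306, M+2 0.3465, M+4 0.3450, M+6 0.1526, M+8 0.0253 → M+2 is the base peak.
P(M+2) = C(4,1) × 0.6011^3 × 0.3989^1 = 4 × 0.21719018 × 0.3989 = 0.346549 (base)
P(M+8) = C(4,4) × 0.6011^0 × 0.3989^4 = 1 × 1.0000 × 0.02531956 = 0.025320
Relative intensity = 0.025320 / 0.346549 × 100 = 7.3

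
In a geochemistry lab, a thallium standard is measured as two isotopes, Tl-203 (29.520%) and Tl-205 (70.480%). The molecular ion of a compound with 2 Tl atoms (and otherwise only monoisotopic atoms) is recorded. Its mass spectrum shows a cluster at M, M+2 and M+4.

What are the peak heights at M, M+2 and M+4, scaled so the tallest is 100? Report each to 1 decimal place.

The 2 Tl atoms are independent, so intensities follow the terms of (0.29520 + 0.70480)^2.
P(M) = 0.29520^2 = 0.087143
P(M+2) = 2 × 0.29520^1 × 0.70480^1 = 0.416114
P(M+4) = 0.70480^2 = 0.496743
The M+4 peak is largest (0.496743); scaling to 100 gives 17.5 : 83.8 : 100.0.

17.5 : 83.8 : 100.0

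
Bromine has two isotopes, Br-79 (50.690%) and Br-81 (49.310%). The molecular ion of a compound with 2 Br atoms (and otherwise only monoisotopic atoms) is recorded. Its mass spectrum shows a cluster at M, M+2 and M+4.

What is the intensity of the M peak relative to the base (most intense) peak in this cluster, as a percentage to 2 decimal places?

51.40%

(0.50690 + 0.49310)^2 gives M 0.2569, M+2 0.4999, M+4 0.2431; the largest is M+2.
P(M+2) = C(2,1) × 0.50690^1 × 0.49310^1 = 2 × 0.5069 × 0.4931 = 0.499905 (base)
P(M) = C(2,0) × 0.50690^2 × 0.49310^0 = 1 × 0.25694761 × 1.0000 = 0.256948
Relative intensity = 0.256948 / 0.499905 × 100 = 51.40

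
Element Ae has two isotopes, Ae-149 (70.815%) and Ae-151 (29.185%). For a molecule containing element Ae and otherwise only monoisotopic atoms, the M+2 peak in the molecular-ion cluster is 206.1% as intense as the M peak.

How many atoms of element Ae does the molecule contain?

For n independent Ae atoms, I(M+2)/I(M) = n · (abundance Ae-151) / (abundance Ae-149) = n · 0.29185/0.70815.
n = 2.061 × 0.70815/0.29185 = 5.00 ≈ 5

5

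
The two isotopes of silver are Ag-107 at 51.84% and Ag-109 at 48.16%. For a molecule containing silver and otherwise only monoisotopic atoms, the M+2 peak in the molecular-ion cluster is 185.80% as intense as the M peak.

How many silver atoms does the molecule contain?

2

For n independent Ag atoms, I(M+2)/I(M) = n · (abundance Ag-109) / (abundance Ag-107) = n · 0.4816/0.5184.
n = 1.8580 × 0.5184/0.4816 = 2.00 ≈ 2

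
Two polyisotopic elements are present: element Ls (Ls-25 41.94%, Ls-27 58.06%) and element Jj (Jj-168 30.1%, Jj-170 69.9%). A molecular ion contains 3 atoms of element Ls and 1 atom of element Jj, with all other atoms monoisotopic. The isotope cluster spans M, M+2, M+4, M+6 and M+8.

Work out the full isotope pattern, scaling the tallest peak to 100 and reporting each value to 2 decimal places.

6.25 : 40.46 : 96.18 : 100.00 : 38.50

Element Ls pattern (n=3): 0.07377093 : 0.30637628 : 0.42413464 : 0.19571815
Element Jj pattern (n=1): 0.3010 : 0.6990
Convolve the two distributions (both contribute in 2-u steps):
  M: 0.07377093×0.3010 = 0.022205
  M+2: 0.07377093×0.6990 + 0.30637628×0.3010 = 0.143785
  M+4: 0.30637628×0.6990 + 0.42413464×0.3010 = 0.341822
  M+6: 0.42413464×0.6990 + 0.19571815×0.3010 = 0.355381
  M+8: 0.19571815×0.6990 = 0.136807
Scale to base peak (0.355381) = 100: 6.25 : 40.46 : 96.18 : 100.00 : 38.50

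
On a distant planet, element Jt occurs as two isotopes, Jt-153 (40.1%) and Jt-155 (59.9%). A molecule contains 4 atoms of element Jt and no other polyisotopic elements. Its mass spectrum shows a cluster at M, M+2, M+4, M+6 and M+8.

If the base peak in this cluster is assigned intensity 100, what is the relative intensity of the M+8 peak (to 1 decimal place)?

(0.401 + 0.599)^4 gives M 0.0259, M+2 0.1545, M+4 0.3462, M+6 0.3447, M+8 0.1287; the largest is M+4.
P(M+4) = C(4,2) × 0.401^2 × 0.599^2 = 6 × 0.160801 × 0.358801 = 0.346173 (base)
P(M+8) = C(4,4) × 0.401^0 × 0.599^4 = 1 × 1.0000 × 0.12873816 = 0.128738
Relative intensity = 0.128738 / 0.346173 × 100 = 37.2

37.2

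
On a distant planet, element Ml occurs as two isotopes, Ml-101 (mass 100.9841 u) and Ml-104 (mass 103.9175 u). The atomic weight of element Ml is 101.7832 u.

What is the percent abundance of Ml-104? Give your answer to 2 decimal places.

Let x be the fractional abundance of Ml-101; then Ml-104 has abundance 1 − x.
100.9841·x + 103.9175·(1 − x) = 101.7832
(100.9841 − 103.9175)·x = 101.7832 − 103.9175
x = -2.1343 / -2.9334 = 0.72759 → 72.76% Ml-101, 27.24% Ml-104.

27.24%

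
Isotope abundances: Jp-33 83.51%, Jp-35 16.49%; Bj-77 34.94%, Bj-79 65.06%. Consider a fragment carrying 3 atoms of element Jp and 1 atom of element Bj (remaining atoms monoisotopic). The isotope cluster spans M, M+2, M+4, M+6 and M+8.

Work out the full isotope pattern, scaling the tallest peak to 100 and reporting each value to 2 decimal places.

40.74 : 100.00 : 49.71 : 9.19 : 0.58

Element Jp pattern (n=3): 0.58239207 : 0.34499983 : 0.06812414 : 0.00448396
Element Bj pattern (n=1): 0.3494 : 0.6506
Convolve the two distributions (both contribute in 2-u steps):
  M: 0.58239207×0.3494 = 0.203488
  M+2: 0.58239207×0.6506 + 0.34499983×0.3494 = 0.499447
  M+4: 0.34499983×0.6506 + 0.06812414×0.3494 = 0.248259
  M+6: 0.06812414×0.6506 + 0.00448396×0.3494 = 0.045888
  M+8: 0.00448396×0.6506 = 0.002917
Scale to base peak (0.499447) = 100: 40.74 : 100.00 : 49.71 : 9.19 : 0.58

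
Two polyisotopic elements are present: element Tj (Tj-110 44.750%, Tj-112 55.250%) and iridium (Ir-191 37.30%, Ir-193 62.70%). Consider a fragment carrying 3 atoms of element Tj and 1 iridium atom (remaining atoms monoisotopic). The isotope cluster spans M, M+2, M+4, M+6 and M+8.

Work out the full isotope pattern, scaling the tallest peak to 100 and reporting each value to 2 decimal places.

Element Tj pattern (n=3): 0.08961467 : 0.33192473 : 0.40980652 : 0.16865408
Iridium pattern (n=1): 0.3730 : 0.6270
Convolve the two distributions (both contribute in 2-u steps):
  M: 0.08961467×0.3730 = 0.033426
  M+2: 0.08961467×0.6270 + 0.33192473×0.3730 = 0.179996
  M+4: 0.33192473×0.6270 + 0.40980652×0.3730 = 0.360975
  M+6: 0.40980652×0.6270 + 0.16865408×0.3730 = 0.319857
  M+8: 0.16865408×0.6270 = 0.105746
Scale to base peak (0.360975) = 100: 9.26 : 49.86 : 100.00 : 88.61 : 29.29

9.26 : 49.86 : 100.00 : 88.61 : 29.29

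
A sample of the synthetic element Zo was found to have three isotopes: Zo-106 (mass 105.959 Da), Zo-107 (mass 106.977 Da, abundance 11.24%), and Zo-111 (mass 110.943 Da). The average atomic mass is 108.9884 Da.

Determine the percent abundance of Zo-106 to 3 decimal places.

The remaining 88.76% is split between Zo-106 (fraction x) and Zo-111 (fraction 0.8876 − x).
Substituting: 105.959x + 110.943(0.8876 − x) = 96.9641852
(105.959 − 110.943)x = -1.5088216  ⇒  x = 0.30273, y = 0.58487
Zo-106: 30.273%, Zo-111: 58.487%.

30.273%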